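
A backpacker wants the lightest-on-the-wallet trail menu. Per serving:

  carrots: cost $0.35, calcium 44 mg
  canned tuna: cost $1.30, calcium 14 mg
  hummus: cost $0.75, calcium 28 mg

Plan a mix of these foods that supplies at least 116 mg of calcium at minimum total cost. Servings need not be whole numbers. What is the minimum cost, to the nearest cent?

$0.92

Cost per mg of calcium: carrots $0.0080, hummus $0.0268, canned tuna $0.0929.
With no serving limits, use only carrots: 116 mg / 44 mg = 2.636 servings × $0.35 = $0.92.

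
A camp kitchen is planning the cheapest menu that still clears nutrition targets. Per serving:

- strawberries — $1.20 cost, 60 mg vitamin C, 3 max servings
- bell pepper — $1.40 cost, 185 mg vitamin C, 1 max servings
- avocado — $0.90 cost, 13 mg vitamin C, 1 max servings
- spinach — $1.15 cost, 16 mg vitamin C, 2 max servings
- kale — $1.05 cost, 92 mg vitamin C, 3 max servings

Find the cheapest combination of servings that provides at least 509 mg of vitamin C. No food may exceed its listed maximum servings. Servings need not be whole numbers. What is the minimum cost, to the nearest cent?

Cost per mg of vitamin C: bell pepper $0.0076, kale $0.0114, strawberries $0.0200, avocado $0.0692, spinach $0.0719.
Take 1 serving of bell pepper: +185.0 mg vitamin C for $1.40 (total $1.40, still need 324.0 mg).
Take 3 servings of kale: +276.0 mg vitamin C for $3.15 (total $4.55, still need 48.0 mg).
Take 0.8 servings of strawberries: +48.0 mg vitamin C for $0.96 (total $5.51, still need 0.0 mg).
Filling from the cheapest source first is optimal under one linear minimum: $5.51.

$5.51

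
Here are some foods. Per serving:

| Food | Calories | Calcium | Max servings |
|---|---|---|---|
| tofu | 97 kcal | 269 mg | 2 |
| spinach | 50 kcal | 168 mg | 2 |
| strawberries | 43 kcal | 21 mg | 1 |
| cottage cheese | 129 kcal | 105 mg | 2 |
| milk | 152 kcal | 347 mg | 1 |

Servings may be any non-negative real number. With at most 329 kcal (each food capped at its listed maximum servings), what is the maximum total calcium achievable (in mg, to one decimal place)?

Calcium per kcal: spinach 3.36, tofu 2.773, milk 2.283, cottage cheese 0.814, strawberries 0.4884.
Take 2 servings of spinach: uses 100 kcal, +336.0 mg calcium (running total 336.0 mg).
Take 2 servings of tofu: uses 194 kcal, +538.0 mg calcium (running total 874.0 mg).
Take 0.2303 servings of milk: uses 35 kcal, +79.9 mg calcium (running total 953.9 mg).
Greedy by best ratio exhausts the calories allowance optimally: 953.9 mg.

953.9 mg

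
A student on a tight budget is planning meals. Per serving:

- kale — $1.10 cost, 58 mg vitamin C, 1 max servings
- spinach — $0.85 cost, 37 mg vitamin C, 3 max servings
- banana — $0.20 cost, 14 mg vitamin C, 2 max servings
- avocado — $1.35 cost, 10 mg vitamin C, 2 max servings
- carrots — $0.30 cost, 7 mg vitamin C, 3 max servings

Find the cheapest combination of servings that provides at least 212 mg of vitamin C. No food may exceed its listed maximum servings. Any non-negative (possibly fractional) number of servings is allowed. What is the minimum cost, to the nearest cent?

Cost per mg of vitamin C: banana $0.0143, kale $0.0190, spinach $0.0230, carrots $0.0429, avocado $0.1350.
Take 2 servings of banana: +28.0 mg vitamin C for $0.40 (total $0.40, still need 184.0 mg).
Take 1 serving of kale: +58.0 mg vitamin C for $1.10 (total $1.50, still need 126.0 mg).
Take 3 servings of spinach: +111.0 mg vitamin C for $2.55 (total $4.05, still need 15.0 mg).
Take 2.143 servings of carrots: +15.0 mg vitamin C for $0.64 (total $4.69, still need 0.0 mg).
Greedy by cheapest-per-mg is optimal for a single linear constraint, so the minimum cost is $4.69.

$4.69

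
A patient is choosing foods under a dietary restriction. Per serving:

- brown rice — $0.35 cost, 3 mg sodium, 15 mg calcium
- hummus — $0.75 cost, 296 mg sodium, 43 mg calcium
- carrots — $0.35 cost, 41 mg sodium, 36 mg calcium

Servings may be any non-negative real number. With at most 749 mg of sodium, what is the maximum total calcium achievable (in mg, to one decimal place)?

3745.0 mg

Calcium per mg sodium: brown rice 5, carrots 0.878, hummus 0.1453.
With no serving limits, spend the whole sodium allowance on brown rice: 749 mg / 3 mg × 15 mg = 3745.0 mg.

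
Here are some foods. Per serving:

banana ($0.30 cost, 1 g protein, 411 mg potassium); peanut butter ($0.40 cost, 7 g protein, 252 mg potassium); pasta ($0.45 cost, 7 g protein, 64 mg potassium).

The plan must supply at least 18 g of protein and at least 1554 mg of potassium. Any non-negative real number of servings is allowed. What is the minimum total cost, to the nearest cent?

$1.62

This is a tiny linear program; its minimum lies at a vertex of the feasible set. List the vertices and price them.
banana only: max(18/1, 1554/411) = 18 servings → $5.40.
peanut butter only: max(18/7, 1554/252) = 6.167 servings → $2.47.
pasta only: max(18/7, 1554/64) = 24.28 servings → $10.93.
banana + peanut butter with both tight: 2.416 servings and 2.226 servings → $1.62.
banana + pasta with both tight: 3.458 servings and 2.077 servings → $1.97.
peanut butter + pasta with both targets exact would need a negative amount; discard.
So the least-cost plan costs $1.62.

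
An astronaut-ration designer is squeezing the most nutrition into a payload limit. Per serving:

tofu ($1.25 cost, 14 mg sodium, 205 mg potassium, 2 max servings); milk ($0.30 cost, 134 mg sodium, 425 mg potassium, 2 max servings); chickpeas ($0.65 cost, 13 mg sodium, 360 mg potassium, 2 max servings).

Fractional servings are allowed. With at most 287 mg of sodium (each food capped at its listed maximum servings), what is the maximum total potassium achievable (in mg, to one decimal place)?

1869.0 mg

Potassium per mg sodium: chickpeas 27.69, tofu 14.64, milk 3.172.
Take 2 servings of chickpeas: uses 26 mg sodium, +720.0 mg potassium (running total 720.0 mg).
Take 2 servings of tofu: uses 28 mg sodium, +410.0 mg potassium (running total 1130.0 mg).
Take 1.739 servings of milk: uses 233 mg sodium, +739.0 mg potassium (running total 1869.0 mg).
Filling greedily by potassium-per-mg sodium is optimal for one linear limit, giving 1869.0 mg.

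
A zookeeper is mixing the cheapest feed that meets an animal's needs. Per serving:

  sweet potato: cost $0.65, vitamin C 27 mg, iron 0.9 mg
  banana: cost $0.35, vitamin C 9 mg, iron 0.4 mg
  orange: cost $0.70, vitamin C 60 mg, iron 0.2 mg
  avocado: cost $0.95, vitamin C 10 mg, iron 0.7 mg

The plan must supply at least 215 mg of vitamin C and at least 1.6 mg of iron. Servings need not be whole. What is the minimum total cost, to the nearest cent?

$2.87

Check every corner: each single food scaled to meet both minima, and each pair solved so both constraints bind.
sweet potato only: max(215/27, 1.6/0.9) = 7.963 servings → $5.18.
banana only: max(215/9, 1.6/0.4) = 23.89 servings → $8.36.
orange only: max(215/60, 1.6/0.2) = 8 servings → $5.60.
avocado only: max(215/10, 1.6/0.7) = 21.5 servings → $20.43.
sweet potato + banana: the both-tight solution has a negative serving — not a feasible corner.
sweet potato + orange with both tight: 1.091 servings and 3.093 servings → $2.87.
sweet potato + avocado with both targets exact would need a negative amount; discard.
banana + orange with both tight: 2.387 servings and 3.225 servings → $3.09.
banana + avocado: intersection lies outside the first quadrant.
orange + avocado with both tight: 3.362 servings and 1.325 servings → $3.61.
Cheapest feasible corner: $2.87.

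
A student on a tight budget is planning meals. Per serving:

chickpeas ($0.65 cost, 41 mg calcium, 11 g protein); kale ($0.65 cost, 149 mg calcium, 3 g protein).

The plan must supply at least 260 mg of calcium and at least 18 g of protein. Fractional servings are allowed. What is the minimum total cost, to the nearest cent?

Minimising a linear cost over {calcium ≥ 260, protein ≥ 18, servings ≥ 0} — the optimum is at a vertex, using one or two foods.
chickpeas only: max(260/41, 18/11) = 6.341 servings → $4.12.
kale only: max(260/149, 18/3) = 6 servings → $3.90.
chickpeas + kale with both tight: 1.255 servings and 1.4 servings → $1.73.
So the least-cost plan costs $1.73.

$1.73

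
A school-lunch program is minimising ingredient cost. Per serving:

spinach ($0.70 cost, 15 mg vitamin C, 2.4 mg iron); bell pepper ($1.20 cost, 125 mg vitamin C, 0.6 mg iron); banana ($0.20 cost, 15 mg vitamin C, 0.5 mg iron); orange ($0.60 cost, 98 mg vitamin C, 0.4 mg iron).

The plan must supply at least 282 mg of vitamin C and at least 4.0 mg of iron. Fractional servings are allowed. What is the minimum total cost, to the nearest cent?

Minimising a linear cost over {vitamin C ≥ 282, iron ≥ 4.0, servings ≥ 0} — the optimum is at a vertex, using one or two foods.
spinach only: max(282/15, 4.0/2.4) = 18.8 servings → $13.16.
bell pepper only: max(282/125, 4.0/0.6) = 6.667 servings → $8.00.
banana only: max(282/15, 4.0/0.5) = 18.8 servings → $3.76.
orange only: max(282/98, 4.0/0.4) = 10 servings → $6.00.
spinach + bell pepper with both tight: 1.137 servings and 2.12 servings → $3.34.
spinach + banana with both targets exact would need a negative amount; discard.
spinach + orange with both tight: 1.218 servings and 2.691 servings → $2.47.
bell pepper + banana with both tight: 1.514 servings and 6.183 servings → $3.05.
bell pepper + orange: the both-tight solution has a negative serving — not a feasible corner.
banana + orange with both tight: 6.493 servings and 1.884 servings → $2.43.
Cheapest feasible corner: $2.43.

$2.43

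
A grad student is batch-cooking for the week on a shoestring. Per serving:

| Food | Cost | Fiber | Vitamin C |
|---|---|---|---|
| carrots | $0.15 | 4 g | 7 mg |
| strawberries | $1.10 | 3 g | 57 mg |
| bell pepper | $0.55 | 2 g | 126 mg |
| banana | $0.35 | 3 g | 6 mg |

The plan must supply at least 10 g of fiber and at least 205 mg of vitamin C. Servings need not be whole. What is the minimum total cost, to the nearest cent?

$1.10

For a min-cost LP with two ≥-constraints, a basic feasible solution has at most two positive variables.
carrots only: max(10/4, 205/7) = 29.29 servings → $4.39.
strawberries only: max(10/3, 205/57) = 3.596 servings → $3.96.
bell pepper only: max(10/2, 205/126) = 5 servings → $2.75.
banana only: max(10/3, 205/6) = 34.17 servings → $11.96.
carrots + strawberries with both targets exact would need a negative amount; discard.
carrots + bell pepper with both tight: 1.735 servings and 1.531 servings → $1.10.
carrots + banana with both targets exact would need a negative amount; discard.
strawberries + bell pepper with both tight: 3.22 servings and 0.1705 servings → $3.64.
strawberries + banana: intersection lies outside the first quadrant.
bell pepper + banana with both tight: 1.516 servings and 2.322 servings → $1.65.
The minimum over all feasible corners is $1.10.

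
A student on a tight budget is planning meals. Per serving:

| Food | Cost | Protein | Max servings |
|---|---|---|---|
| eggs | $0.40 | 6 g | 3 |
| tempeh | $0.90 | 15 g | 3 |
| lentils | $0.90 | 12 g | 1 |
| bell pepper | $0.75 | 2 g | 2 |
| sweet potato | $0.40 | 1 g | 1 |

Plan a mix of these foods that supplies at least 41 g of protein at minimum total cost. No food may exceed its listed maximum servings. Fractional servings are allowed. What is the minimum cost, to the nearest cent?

$2.46

Cost per g of protein: tempeh $0.0600, eggs $0.0667, lentils $0.0750, bell pepper $0.3750, sweet potato $0.4000.
Take 2.733 servings of tempeh: +41.0 g protein for $2.46 (total $2.46, still need 0.0 g).
Greedy by cheapest-per-g is optimal for a single linear constraint, so the minimum cost is $2.46.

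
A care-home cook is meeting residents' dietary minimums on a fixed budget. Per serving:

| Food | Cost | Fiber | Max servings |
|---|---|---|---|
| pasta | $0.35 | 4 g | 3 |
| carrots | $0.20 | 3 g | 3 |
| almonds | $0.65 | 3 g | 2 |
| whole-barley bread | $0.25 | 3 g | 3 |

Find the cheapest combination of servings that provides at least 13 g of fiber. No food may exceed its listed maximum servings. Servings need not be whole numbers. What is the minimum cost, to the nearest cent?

$0.93

Cost per g of fiber: carrots $0.0667, whole-barley bread $0.0833, pasta $0.0875, almonds $0.2167.
Take 3 servings of carrots: +9.0 g fiber for $0.60 (total $0.60, still need 4.0 g).
Take 1.333 servings of whole-barley bread: +4.0 g fiber for $0.33 (total $0.93, still need 0.0 g).
Greedy by cheapest-per-g is optimal for a single linear constraint, so the minimum cost is $0.93.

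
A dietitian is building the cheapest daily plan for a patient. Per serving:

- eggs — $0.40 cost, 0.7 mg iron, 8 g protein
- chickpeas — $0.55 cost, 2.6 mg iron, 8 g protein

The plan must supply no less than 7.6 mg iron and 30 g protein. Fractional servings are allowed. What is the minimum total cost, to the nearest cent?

This is a tiny linear program; its minimum lies at a vertex of the feasible set. List the vertices and price them.
eggs only: max(7.6/0.7, 30/8) = 10.86 servings → $4.34.
chickpeas only: max(7.6/2.6, 30/8) = 3.75 servings → $2.06.
eggs + chickpeas with both tight: 1.132 servings and 2.618 servings → $1.89.
So the least-cost plan costs $1.89.

$1.89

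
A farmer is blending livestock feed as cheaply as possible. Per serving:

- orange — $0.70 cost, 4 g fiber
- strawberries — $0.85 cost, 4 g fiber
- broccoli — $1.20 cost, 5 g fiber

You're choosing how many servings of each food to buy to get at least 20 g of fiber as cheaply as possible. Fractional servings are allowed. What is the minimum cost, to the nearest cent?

$3.50

Cost per g of fiber: orange $0.1750, strawberries $0.2125, broccoli $0.2400.
With no serving limits, use only orange: 20 g / 4 g = 5 servings × $0.70 = $3.50.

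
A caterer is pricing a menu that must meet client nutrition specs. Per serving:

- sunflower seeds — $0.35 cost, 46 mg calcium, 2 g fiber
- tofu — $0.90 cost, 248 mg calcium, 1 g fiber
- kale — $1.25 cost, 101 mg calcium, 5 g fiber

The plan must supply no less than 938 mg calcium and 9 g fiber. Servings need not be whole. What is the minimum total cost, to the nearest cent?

sunflower seeds only: max(938/46, 9/2) = 20.39 servings → $7.14.
tofu only: max(938/248, 9/1) = 9 servings → $8.10.
kale only: max(938/101, 9/5) = 9.287 servings → $11.61.
sunflower seeds + tofu with both tight: 2.876 servings and 3.249 servings → $3.93.
sunflower seeds + kale with both targets exact would need a negative amount; discard.
tofu + kale with both tight: 3.32 servings and 1.136 servings → $4.41.
Cheapest feasible corner: $3.93.

$3.93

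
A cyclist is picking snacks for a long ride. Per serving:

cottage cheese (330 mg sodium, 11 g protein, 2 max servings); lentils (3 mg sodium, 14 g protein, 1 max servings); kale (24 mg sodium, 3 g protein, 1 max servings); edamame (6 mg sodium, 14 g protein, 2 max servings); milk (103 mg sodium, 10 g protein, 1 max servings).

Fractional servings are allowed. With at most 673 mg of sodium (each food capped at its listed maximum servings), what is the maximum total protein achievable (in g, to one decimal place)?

Protein per mg sodium: lentils 4.667, edamame 2.333, kale 0.125, milk 0.09709, cottage cheese 0.03333.
Take 1 serving of lentils: uses 3 mg sodium, +14.0 g protein (running total 14.0 g).
Take 2 servings of edamame: uses 12 mg sodium, +28.0 g protein (running total 42.0 g).
Take 1 serving of kale: uses 24 mg sodium, +3.0 g protein (running total 45.0 g).
Take 1 serving of milk: uses 103 mg sodium, +10.0 g protein (running total 55.0 g).
Take 1.609 servings of cottage cheese: uses 531 mg sodium, +17.7 g protein (running total 72.7 g).
Filling greedily by protein-per-mg sodium is optimal for one linear limit, giving 72.7 g.

72.7 g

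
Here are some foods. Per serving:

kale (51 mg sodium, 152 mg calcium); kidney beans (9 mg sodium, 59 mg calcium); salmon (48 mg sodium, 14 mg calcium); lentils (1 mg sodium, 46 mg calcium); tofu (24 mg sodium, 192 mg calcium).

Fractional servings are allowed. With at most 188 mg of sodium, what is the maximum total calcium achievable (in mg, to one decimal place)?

8648.0 mg

Calcium per mg sodium: lentils 46, tofu 8, kidney beans 6.556, kale 2.98, salmon 0.2917.
With no serving limits, spend the whole sodium allowance on lentils: 188 mg / 1 mg × 46 mg = 8648.0 mg.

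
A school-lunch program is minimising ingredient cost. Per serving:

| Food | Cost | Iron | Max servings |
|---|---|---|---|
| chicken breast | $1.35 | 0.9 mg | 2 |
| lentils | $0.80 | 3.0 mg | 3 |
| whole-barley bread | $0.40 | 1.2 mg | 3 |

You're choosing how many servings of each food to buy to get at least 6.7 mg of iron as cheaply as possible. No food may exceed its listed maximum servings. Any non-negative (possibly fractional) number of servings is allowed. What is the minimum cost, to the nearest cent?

Cost per mg of iron: lentils $0.2667, whole-barley bread $0.3333, chicken breast $1.5000.
Take 2.233 servings of lentils: +6.7 mg iron for $1.79 (total $1.79, still need 0.0 mg).
Greedy by cheapest-per-mg is optimal for a single linear constraint, so the minimum cost is $1.79.

$1.79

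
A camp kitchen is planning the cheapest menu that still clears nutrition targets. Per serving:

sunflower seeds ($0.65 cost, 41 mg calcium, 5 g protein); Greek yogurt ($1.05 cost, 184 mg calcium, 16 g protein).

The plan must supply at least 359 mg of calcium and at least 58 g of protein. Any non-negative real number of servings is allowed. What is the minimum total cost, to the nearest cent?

This is a tiny linear program; its minimum lies at a vertex of the feasible set. List the vertices and price them.
sunflower seeds only: max(359/41, 58/5) = 11.6 servings → $7.54.
Greek yogurt only: max(359/184, 58/16) = 3.625 servings → $3.81.
sunflower seeds + Greek yogurt: intersection lies outside the first quadrant.
Cheapest feasible corner: $3.81.

$3.81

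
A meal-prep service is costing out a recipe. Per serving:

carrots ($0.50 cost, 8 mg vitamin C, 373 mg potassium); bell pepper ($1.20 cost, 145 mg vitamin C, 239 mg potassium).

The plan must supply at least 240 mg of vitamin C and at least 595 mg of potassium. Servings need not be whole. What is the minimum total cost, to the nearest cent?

$2.23

At the optimum either one food covers both requirements or two foods hit both targets exactly; no other combination can be cheaper.
carrots only: max(240/8, 595/373) = 30 servings → $15.00.
bell pepper only: max(240/145, 595/239) = 2.49 servings → $2.99.
carrots + bell pepper with both tight: 0.5542 servings and 1.625 servings → $2.23.
Cheapest feasible corner: $2.23.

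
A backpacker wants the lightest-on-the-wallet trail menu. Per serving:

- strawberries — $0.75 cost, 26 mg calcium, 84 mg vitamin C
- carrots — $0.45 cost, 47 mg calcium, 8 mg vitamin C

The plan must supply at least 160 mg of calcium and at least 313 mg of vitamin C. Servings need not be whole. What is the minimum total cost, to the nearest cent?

$3.33

With two linear requirements the optimum uses one or two foods; enumerate the corners.
strawberries only: max(160/26, 313/84) = 6.154 servings → $4.62.
carrots only: max(160/47, 313/8) = 39.12 servings → $17.61.
strawberries + carrots with both tight: 3.591 servings and 1.418 servings → $3.33.
The minimum over all feasible corners is $3.33.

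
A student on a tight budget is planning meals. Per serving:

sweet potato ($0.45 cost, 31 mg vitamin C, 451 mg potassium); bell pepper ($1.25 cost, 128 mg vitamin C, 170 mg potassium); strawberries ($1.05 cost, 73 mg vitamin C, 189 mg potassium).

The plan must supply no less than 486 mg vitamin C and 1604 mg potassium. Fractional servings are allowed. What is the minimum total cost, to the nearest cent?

This is a tiny linear program; its minimum lies at a vertex of the feasible set. List the vertices and price them.
sweet potato only: max(486/31, 1604/451) = 15.68 servings → $7.05.
bell pepper only: max(486/128, 1604/170) = 9.435 servings → $11.79.
strawberries only: max(486/73, 1604/189) = 8.487 servings → $8.91.
sweet potato + bell pepper with both tight: 2.339 servings and 3.23 servings → $5.09.
sweet potato + strawberries with both tight: 0.9325 servings and 6.262 servings → $6.99.
bell pepper + strawberries: intersection lies outside the first quadrant.
The minimum over all feasible corners is $5.09.

$5.09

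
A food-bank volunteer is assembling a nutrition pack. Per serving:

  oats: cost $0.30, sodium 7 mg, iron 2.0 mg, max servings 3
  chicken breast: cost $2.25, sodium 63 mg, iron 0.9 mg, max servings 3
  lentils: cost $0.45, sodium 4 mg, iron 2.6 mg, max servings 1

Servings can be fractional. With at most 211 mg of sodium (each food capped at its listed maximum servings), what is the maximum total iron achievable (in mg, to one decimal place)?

11.3 mg

Iron per mg sodium: lentils 0.65, oats 0.2857, chicken breast 0.01429.
Take 1 serving of lentils: uses 4 mg sodium, +2.6 mg iron (running total 2.6 mg).
Take 3 servings of oats: uses 21 mg sodium, +6.0 mg iron (running total 8.6 mg).
Take 2.952 servings of chicken breast: uses 186 mg sodium, +2.7 mg iron (running total 11.3 mg).
Greedy by best ratio exhausts the sodium allowance optimally: 11.3 mg.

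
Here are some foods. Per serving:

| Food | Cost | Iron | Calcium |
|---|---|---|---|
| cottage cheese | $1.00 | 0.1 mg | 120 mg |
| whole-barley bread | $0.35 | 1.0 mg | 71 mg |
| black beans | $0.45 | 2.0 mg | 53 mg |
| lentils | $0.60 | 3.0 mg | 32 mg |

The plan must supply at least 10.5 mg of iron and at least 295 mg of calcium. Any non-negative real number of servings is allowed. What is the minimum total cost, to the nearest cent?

$2.41

Check every corner: each single food scaled to meet both minima, and each pair solved so both constraints bind.
cottage cheese only: max(10.5/0.1, 295/120) = 105 servings → $105.00.
whole-barley bread only: max(10.5/1.0, 295/71) = 10.5 servings → $3.67.
black beans only: max(10.5/2.0, 295/53) = 5.566 servings → $2.50.
lentils only: max(10.5/3.0, 295/32) = 9.219 servings → $5.53.
cottage cheese + whole-barley bread with both targets exact would need a negative amount; discard.
cottage cheese + black beans with both tight: 0.1427 servings and 5.243 servings → $2.50.
cottage cheese + lentils with both tight: 1.539 servings and 3.449 servings → $3.61.
whole-barley bread + black beans with both tight: 0.3764 servings and 5.062 servings → $2.41.
whole-barley bread + lentils with both tight: 3.033 servings and 2.489 servings → $2.55.
black beans + lentils: the both-tight solution has a negative serving — not a feasible corner.
So the least-cost plan costs $2.41.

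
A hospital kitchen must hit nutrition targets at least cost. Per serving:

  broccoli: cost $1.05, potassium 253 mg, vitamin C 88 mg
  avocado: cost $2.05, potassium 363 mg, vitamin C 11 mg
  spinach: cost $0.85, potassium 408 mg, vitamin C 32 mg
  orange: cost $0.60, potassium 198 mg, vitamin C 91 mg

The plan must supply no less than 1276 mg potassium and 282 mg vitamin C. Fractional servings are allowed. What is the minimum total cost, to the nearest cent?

For a min-cost LP with two ≥-constraints, a basic feasible solution has at most two positive variables.
broccoli only: max(1276/253, 282/88) = 5.043 servings → $5.30.
avocado only: max(1276/363, 282/11) = 25.64 servings → $52.55.
spinach only: max(1276/408, 282/32) = 8.812 servings → $7.49.
orange only: max(1276/198, 282/91) = 6.444 servings → $3.87.
broccoli + avocado with both tight: 3.029 servings and 1.404 servings → $6.06.
broccoli + spinach with both tight: 2.669 servings and 1.472 servings → $4.05.
broccoli + orange: intersection lies outside the first quadrant.
avocado + spinach: the both-tight solution has a negative serving — not a feasible corner.
avocado + orange with both tight: 1.954 servings and 2.863 servings → $5.72.
spinach + orange with both tight: 1.958 servings and 2.41 servings → $3.11.
So the least-cost plan costs $3.11.

$3.11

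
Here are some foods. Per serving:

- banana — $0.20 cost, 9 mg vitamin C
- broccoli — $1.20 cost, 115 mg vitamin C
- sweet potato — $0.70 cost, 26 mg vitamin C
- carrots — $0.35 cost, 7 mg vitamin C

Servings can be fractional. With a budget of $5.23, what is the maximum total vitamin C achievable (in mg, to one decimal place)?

501.2 mg

Vitamin C per dollar: broccoli 95.83, banana 45, sweet potato 37.14, carrots 20.
With no serving limits, spend the whole cost allowance on broccoli: $5.23 / $1.20 × 115 mg = 501.2 mg.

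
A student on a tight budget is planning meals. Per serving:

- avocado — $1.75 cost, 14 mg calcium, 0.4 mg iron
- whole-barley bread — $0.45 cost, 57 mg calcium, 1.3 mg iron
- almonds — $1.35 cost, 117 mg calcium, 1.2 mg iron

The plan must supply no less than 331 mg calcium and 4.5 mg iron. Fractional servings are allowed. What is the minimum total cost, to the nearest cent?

For a min-cost LP with two ≥-constraints, a basic feasible solution has at most two positive variables.
avocado only: max(331/14, 4.5/0.4) = 23.64 servings → $41.38.
whole-barley bread only: max(331/57, 4.5/1.3) = 5.807 servings → $2.61.
almonds only: max(331/117, 4.5/1.2) = 3.75 servings → $5.06.
avocado + whole-barley bread: the both-tight solution has a negative serving — not a feasible corner.
avocado + almonds with both tight: 4.31 servings and 2.313 servings → $10.67.
whole-barley bread + almonds with both tight: 1.545 servings and 2.076 servings → $3.50.
The minimum over all feasible corners is $2.61.

$2.61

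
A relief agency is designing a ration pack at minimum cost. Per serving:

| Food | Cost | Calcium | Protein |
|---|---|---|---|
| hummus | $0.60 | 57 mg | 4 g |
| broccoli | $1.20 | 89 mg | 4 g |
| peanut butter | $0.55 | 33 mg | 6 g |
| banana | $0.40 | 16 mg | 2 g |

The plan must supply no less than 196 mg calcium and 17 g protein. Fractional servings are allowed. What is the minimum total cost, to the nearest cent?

A basic optimal solution has at most two foods positive. Try each food alone and each pair with both targets met exactly.
hummus only: max(196/57, 17/4) = 4.25 servings → $2.55.
broccoli only: max(196/89, 17/4) = 4.25 servings → $5.10.
peanut butter only: max(196/33, 17/6) = 5.939 servings → $3.27.
banana only: max(196/16, 17/2) = 12.25 servings → $4.90.
hummus + broccoli: the both-tight solution has a negative serving — not a feasible corner.
hummus + peanut butter with both tight: 2.929 servings and 0.881 servings → $2.24.
hummus + banana with both tight: 2.4 servings and 3.7 servings → $2.92.
broccoli + peanut butter with both tight: 1.53 servings and 1.813 servings → $2.83.
broccoli + banana with both tight: 1.053 servings and 6.395 servings → $3.82.
peanut butter + banana: intersection lies outside the first quadrant.
Cheapest feasible corner: $2.24.

$2.24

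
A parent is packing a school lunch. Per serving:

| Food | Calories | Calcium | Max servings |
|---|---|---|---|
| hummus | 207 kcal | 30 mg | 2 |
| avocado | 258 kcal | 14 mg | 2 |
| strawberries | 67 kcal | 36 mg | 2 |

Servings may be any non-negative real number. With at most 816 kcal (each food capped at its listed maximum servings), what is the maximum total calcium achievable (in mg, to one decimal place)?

146.5 mg

Calcium per kcal: strawberries 0.5373, hummus 0.1449, avocado 0.05426.
Take 2 servings of strawberries: uses 134 kcal, +72.0 mg calcium (running total 72.0 mg).
Take 2 servings of hummus: uses 414 kcal, +60.0 mg calcium (running total 132.0 mg).
Take 1.039 servings of avocado: uses 268 kcal, +14.5 mg calcium (running total 146.5 mg).
Greedy by best ratio exhausts the calories allowance optimally: 146.5 mg.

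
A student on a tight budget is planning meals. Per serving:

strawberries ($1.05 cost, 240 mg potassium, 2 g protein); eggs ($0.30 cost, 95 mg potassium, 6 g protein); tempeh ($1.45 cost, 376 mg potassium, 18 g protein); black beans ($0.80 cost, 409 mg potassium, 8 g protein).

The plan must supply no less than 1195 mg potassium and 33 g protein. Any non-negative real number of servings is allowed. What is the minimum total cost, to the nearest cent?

strawberries only: max(1195/240, 33/2) = 16.5 servings → $17.32.
eggs only: max(1195/95, 33/6) = 12.58 servings → $3.77.
tempeh only: max(1195/376, 33/18) = 3.178 servings → $4.61.
black beans only: max(1195/409, 33/8) = 4.125 servings → $3.30.
strawberries + eggs with both tight: 3.228 servings and 4.424 servings → $4.72.
strawberries + tempeh with both tight: 2.551 servings and 1.55 servings → $4.93.
strawberries + black beans: the both-tight solution has a negative serving — not a feasible corner.
eggs + tempeh: intersection lies outside the first quadrant.
eggs + black beans with both tight: 2.324 servings and 2.382 servings → $2.60.
tempeh + black beans with both tight: 0.9042 servings and 2.09 servings → $2.98.
The minimum over all feasible corners is $2.60.

$2.60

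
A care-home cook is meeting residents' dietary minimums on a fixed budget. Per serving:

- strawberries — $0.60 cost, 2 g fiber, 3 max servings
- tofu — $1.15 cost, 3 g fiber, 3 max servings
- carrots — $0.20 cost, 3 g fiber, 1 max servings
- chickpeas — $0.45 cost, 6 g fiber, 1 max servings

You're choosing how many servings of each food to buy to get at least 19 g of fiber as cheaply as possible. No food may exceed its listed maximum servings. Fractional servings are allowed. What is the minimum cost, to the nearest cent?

$3.98

Cost per g of fiber: carrots $0.0667, chickpeas $0.0750, strawberries $0.3000, tofu $0.3833.
Take 1 serving of carrots: +3.0 g fiber for $0.20 (total $0.20, still need 16.0 g).
Take 1 serving of chickpeas: +6.0 g fiber for $0.45 (total $0.65, still need 10.0 g).
Take 3 servings of strawberries: +6.0 g fiber for $1.80 (total $2.45, still need 4.0 g).
Take 1.333 servings of tofu: +4.0 g fiber for $1.53 (total $3.98, still need 0.0 g).
Greedy by cheapest-per-g is optimal for a single linear constraint, so the minimum cost is $3.98.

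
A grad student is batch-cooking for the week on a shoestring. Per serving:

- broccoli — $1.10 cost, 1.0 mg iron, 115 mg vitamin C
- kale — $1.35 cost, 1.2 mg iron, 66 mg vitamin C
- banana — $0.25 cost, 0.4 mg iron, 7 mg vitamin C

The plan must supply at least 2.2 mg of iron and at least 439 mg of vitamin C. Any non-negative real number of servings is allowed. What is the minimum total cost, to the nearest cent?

Two binding constraints pin down two serving amounts, so the optimal mix uses at most two foods. The candidates are each food alone (scaled to the tighter of iron/vitamin C) and each pair with both constraints tight.
broccoli only: max(2.2/1.0, 439/115) = 3.817 servings → $4.20.
kale only: max(2.2/1.2, 439/66) = 6.652 servings → $8.98.
banana only: max(2.2/0.4, 439/7) = 62.71 servings → $15.68.
broccoli + kale: intersection lies outside the first quadrant.
broccoli + banana with both targets exact would need a negative amount; discard.
kale + banana with both targets exact would need a negative amount; discard.
So the least-cost plan costs $4.20.

$4.20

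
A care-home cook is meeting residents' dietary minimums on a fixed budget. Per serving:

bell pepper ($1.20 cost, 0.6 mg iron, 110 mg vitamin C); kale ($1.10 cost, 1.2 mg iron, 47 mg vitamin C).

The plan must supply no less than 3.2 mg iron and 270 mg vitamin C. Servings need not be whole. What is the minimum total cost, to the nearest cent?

At the optimum either one food covers both requirements or two foods hit both targets exactly; no other combination can be cheaper.
bell pepper only: max(3.2/0.6, 270/110) = 5.333 servings → $6.40.
kale only: max(3.2/1.2, 270/47) = 5.745 servings → $6.32.
bell pepper + kale with both tight: 1.672 servings and 1.83 servings → $4.02.
Cheapest feasible corner: $4.02.

$4.02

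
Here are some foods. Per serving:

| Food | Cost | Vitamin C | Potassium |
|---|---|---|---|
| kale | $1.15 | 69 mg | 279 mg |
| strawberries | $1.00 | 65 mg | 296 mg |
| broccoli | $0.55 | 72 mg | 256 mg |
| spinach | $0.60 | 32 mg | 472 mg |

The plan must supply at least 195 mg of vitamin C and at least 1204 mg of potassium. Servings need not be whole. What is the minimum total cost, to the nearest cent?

Compare the cost at each extreme point of the feasible region.
kale only: max(195/69, 1204/279) = 4.315 servings → $4.96.
strawberries only: max(195/65, 1204/296) = 4.068 servings → $4.07.
broccoli only: max(195/72, 1204/256) = 4.703 servings → $2.59.
spinach only: max(195/32, 1204/472) = 6.094 servings → $3.66.
kale + strawberries: intersection lies outside the first quadrant.
kale + broccoli: the both-tight solution has a negative serving — not a feasible corner.
kale + spinach with both tight: 2.264 servings and 1.213 servings → $3.33.
strawberries + broccoli: the both-tight solution has a negative serving — not a feasible corner.
strawberries + spinach with both tight: 2.523 servings and 0.9685 servings → $3.10.
broccoli + spinach with both tight: 2.075 servings and 1.426 servings → $2.00.
Cheapest feasible corner: $2.00.

$2.00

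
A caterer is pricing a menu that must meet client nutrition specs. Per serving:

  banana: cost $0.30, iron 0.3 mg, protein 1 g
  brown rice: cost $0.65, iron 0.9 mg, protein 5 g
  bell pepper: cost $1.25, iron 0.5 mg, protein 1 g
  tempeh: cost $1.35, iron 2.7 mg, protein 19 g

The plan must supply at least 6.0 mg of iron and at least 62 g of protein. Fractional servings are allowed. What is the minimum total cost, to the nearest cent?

$4.41

Check every corner: each single food scaled to meet both minima, and each pair solved so both constraints bind.
banana only: max(6.0/0.3, 62/1) = 62 servings → $18.60.
brown rice only: max(6.0/0.9, 62/5) = 12.4 servings → $8.06.
bell pepper only: max(6.0/0.5, 62/1) = 62 servings → $77.50.
tempeh only: max(6.0/2.7, 62/19) = 3.263 servings → $4.41.
banana + brown rice with both targets exact would need a negative amount; discard.
banana + bell pepper: intersection lies outside the first quadrant.
banana + tempeh: the both-tight solution has a negative serving — not a feasible corner.
brown rice + bell pepper: the both-tight solution has a negative serving — not a feasible corner.
brown rice + tempeh with both targets exact would need a negative amount; discard.
bell pepper + tempeh: the both-tight solution has a negative serving — not a feasible corner.
So the least-cost plan costs $4.41.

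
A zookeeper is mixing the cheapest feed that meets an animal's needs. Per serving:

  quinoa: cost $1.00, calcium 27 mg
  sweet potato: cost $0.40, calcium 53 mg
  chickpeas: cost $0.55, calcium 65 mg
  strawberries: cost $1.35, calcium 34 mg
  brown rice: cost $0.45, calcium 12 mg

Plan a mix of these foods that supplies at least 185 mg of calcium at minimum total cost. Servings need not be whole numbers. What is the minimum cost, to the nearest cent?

$1.40

Cost per mg of calcium: sweet potato $0.0075, chickpeas $0.0085, quinoa $0.0370, brown rice $0.0375, strawberries $0.0397.
With no serving limits, use only sweet potato: 185 mg / 53 mg = 3.491 servings × $0.40 = $1.40.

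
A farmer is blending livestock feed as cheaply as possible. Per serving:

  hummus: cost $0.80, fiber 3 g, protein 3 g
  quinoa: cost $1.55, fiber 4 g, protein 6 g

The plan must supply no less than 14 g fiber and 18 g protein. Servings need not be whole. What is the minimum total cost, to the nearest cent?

An LP optimum is at a vertex; with two nutrient constraints at most two foods are used. Check each candidate.
hummus only: max(14/3, 18/3) = 6 servings → $4.80.
quinoa only: max(14/4, 18/6) = 3.5 servings → $5.42.
hummus + quinoa with both tight: 2 servings and 2 servings → $4.70.
So the least-cost plan costs $4.70.

$4.70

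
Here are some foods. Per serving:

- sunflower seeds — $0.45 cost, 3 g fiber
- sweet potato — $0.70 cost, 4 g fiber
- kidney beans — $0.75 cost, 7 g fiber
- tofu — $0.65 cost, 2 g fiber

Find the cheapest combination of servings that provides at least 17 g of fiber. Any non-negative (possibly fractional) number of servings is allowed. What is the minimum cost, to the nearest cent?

Cost per g of fiber: kidney beans $0.1071, sunflower seeds $0.1500, sweet potato $0.1750, tofu $0.3250.
With no serving limits, use only kidney beans: 17 g / 7 g = 2.429 servings × $0.75 = $1.82.

$1.82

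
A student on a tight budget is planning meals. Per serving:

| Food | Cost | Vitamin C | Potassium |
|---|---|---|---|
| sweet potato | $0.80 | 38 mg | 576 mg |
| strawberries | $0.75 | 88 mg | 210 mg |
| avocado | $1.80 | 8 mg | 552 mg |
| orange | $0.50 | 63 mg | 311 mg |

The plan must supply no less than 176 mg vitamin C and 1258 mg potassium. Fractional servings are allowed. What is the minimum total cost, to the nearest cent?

$1.90

This is a tiny linear program; its minimum lies at a vertex of the feasible set. List the vertices and price them.
sweet potato only: max(176/38, 1258/576) = 4.632 servings → $3.71.
strawberries only: max(176/88, 1258/210) = 5.99 servings → $4.49.
avocado only: max(176/8, 1258/552) = 22 servings → $39.60.
orange only: max(176/63, 1258/311) = 4.045 servings → $2.02.
sweet potato + strawberries with both tight: 1.727 servings and 1.254 servings → $2.32.
sweet potato + avocado with both targets exact would need a negative amount; discard.
sweet potato + orange with both tight: 1.002 servings and 2.189 servings → $1.90.
strawberries + avocado with both tight: 1.857 servings and 1.573 servings → $4.22.
strawberries + orange: intersection lies outside the first quadrant.
avocado + orange with both tight: 0.7594 servings and 2.697 servings → $2.72.
The minimum over all feasible corners is $1.90.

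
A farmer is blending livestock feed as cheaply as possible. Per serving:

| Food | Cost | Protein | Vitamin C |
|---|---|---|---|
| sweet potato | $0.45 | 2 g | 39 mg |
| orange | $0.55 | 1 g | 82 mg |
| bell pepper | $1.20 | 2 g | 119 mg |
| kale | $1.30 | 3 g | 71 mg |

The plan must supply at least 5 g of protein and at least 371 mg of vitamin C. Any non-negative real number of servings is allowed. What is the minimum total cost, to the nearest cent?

The cheapest plan sits at a corner of the feasible region — with two constraints it uses at most two foods.
sweet potato only: max(5/2, 371/39) = 9.513 servings → $4.28.
orange only: max(5/1, 371/82) = 5 servings → $2.75.
bell pepper only: max(5/2, 371/119) = 3.118 servings → $3.74.
kale only: max(5/3, 371/71) = 5.225 servings → $6.79.
sweet potato + orange with both tight: 0.312 servings and 4.376 servings → $2.55.
sweet potato + bell pepper with both targets exact would need a negative amount; discard.
sweet potato + kale: intersection lies outside the first quadrant.
orange + bell pepper with both tight: 3.267 servings and 0.8667 servings → $2.84.
orange + kale with both tight: 4.331 servings and 0.2229 servings → $2.67.
bell pepper + kale: intersection lies outside the first quadrant.
So the least-cost plan costs $2.55.

$2.55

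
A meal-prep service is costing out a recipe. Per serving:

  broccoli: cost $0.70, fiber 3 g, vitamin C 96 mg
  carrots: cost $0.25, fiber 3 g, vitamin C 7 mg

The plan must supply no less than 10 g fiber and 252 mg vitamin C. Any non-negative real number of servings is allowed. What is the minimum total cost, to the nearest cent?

$1.99

This is a tiny linear program; its minimum lies at a vertex of the feasible set. List the vertices and price them.
broccoli only: max(10/3, 252/96) = 3.333 servings → $2.33.
carrots only: max(10/3, 252/7) = 36 servings → $9.00.
broccoli + carrots with both tight: 2.569 servings and 0.764 servings → $1.99.
Cheapest feasible corner: $1.99.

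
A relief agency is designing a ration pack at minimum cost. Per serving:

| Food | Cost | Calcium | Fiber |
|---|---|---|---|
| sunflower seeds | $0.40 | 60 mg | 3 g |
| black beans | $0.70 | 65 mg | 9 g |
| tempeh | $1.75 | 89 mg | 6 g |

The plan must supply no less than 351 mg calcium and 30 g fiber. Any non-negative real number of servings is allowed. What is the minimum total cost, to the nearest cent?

For a min-cost LP with two ≥-constraints, a basic feasible solution has at most two positive variables.
sunflower seeds only: max(351/60, 30/3) = 10 servings → $4.00.
black beans only: max(351/65, 30/9) = 5.4 servings → $3.78.
tempeh only: max(351/89, 30/6) = 5 servings → $8.75.
sunflower seeds + black beans with both tight: 3.504 servings and 2.165 servings → $2.92.
sunflower seeds + tempeh with both targets exact would need a negative amount; discard.
black beans + tempeh with both tight: 1.372 servings and 2.942 servings → $6.11.
The minimum over all feasible corners is $2.92.

$2.92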